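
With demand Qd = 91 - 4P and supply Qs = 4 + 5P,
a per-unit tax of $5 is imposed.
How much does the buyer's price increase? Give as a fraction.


With a per-unit tax, the buyer's price increase depends on relative slopes.
Supply slope: d = 5, Demand slope: b = 4
Buyer's price increase = d * tax / (b + d)
= 5 * 5 / (4 + 5)
= 25 / 9 = 25/9

25/9


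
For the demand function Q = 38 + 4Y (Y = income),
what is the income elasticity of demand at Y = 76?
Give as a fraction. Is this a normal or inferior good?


dQ/dY = 4
At Y = 76: Q = 38 + 4*76 = 342
Ey = (dQ/dY)(Y/Q) = 4 * 76 / 342 = 8/9
Since Ey > 0, this is a normal good.

8/9 (normal good)


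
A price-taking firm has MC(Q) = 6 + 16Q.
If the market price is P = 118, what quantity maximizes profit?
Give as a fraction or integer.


In perfect competition, profit is maximized where P = MC.
118 = 6 + 16Q
112 = 16Q
Q* = 112/16 = 7

7


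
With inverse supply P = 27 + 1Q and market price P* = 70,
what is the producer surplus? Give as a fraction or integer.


Minimum supply price (at Q=0): P_min = 27
Quantity supplied at P* = 70:
Q* = (70 - 27)/1 = 43
PS = (1/2) * Q* * (P* - P_min)
PS = (1/2) * 43 * (70 - 27)
PS = (1/2) * 43 * 43 = 1849/2

1849/2


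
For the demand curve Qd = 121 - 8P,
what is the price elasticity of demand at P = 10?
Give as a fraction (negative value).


dQ/dP = -8
At P = 10: Q = 121 - 8*10 = 41
E = (dQ/dP)(P/Q) = (-8)(10/41) = -80/41

-80/41


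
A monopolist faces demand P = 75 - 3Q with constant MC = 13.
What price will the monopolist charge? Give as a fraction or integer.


MR = 75 - 6Q
Set MR = MC: 75 - 6Q = 13
Q* = 31/3
Substitute into demand:
P* = 75 - 3*31/3 = 44

44


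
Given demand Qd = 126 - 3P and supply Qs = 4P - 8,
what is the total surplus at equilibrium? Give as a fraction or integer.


Find equilibrium: 126 - 3P = 4P - 8
126 + 8 = 7P
P* = 134/7 = 134/7
Q* = 4*134/7 - 8 = 480/7
Inverse demand: P = 42 - Q/3, so P_max = 42
Inverse supply: P = 2 + Q/4, so P_min = 2
CS = (1/2) * 480/7 * (42 - 134/7) = 38400/49
PS = (1/2) * 480/7 * (134/7 - 2) = 28800/49
TS = CS + PS = 38400/49 + 28800/49 = 9600/7

9600/7


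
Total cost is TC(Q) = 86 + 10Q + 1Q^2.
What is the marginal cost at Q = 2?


MC = dTC/dQ = 10 + 2*1*Q
At Q = 2:
MC = 10 + 2*2
MC = 10 + 4 = 14

14


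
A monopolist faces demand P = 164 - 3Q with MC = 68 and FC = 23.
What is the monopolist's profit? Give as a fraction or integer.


MR = MC: 164 - 6Q = 68
Q* = 16
P* = 164 - 3*16 = 116
Profit = (P* - MC)*Q* - FC
= (116 - 68)*16 - 23
= 48*16 - 23
= 768 - 23 = 745

745


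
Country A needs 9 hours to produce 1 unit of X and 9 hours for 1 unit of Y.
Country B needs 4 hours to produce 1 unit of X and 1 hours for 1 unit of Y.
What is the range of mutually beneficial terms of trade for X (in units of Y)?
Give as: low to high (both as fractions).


Opportunity cost of X for Country A = hours_X / hours_Y = 9/9 = 1 units of Y
Opportunity cost of X for Country B = hours_X / hours_Y = 4/1 = 4 units of Y
Terms of trade must be between the two opportunity costs.
Range: 1 to 4

1 to 4


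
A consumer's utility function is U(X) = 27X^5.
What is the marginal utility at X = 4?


MU = dU/dX = 27*5*X^(5-1)
MU = 135*X^4
At X = 4:
MU = 135 * 4^4
MU = 135 * 256 = 34560

34560


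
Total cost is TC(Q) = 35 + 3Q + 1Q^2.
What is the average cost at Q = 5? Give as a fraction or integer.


TC(5) = 35 + 3*5 + 1*5^2
TC(5) = 35 + 15 + 25 = 75
AC = TC/Q = 75/5 = 15

15


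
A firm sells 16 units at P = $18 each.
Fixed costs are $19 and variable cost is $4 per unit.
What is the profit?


Total Revenue = P * Q = 18 * 16 = $288
Total Cost = FC + VC*Q = 19 + 4*16 = $83
Profit = TR - TC = 288 - 83 = $205

$205


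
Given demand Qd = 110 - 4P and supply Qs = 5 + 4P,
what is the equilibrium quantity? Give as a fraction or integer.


First find equilibrium price:
110 - 4P = 5 + 4P
P* = 105/8 = 105/8
Then substitute into demand:
Q* = 110 - 4 * 105/8 = 115/2

115/2


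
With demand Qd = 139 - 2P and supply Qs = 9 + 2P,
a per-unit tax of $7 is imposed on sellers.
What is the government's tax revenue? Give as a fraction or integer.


With tax on sellers, new supply: Qs' = 9 + 2(P - 7)
= 2P - 5
New equilibrium quantity:
Q_new = 67
Tax revenue = tax * Q_new = 7 * 67 = 469

469


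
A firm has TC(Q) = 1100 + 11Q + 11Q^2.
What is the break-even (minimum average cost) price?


AC(Q) = 1100/Q + 11 + 11Q
To minimize: dAC/dQ = -1100/Q^2 + 11 = 0
Q^2 = 1100/11 = 100
Q* = 10
Min AC = 1100/10 + 11 + 11*10
Min AC = 110 + 11 + 110 = 231

231


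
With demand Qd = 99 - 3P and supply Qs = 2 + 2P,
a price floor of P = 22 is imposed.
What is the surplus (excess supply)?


At P = 22:
Qd = 99 - 3*22 = 33
Qs = 2 + 2*22 = 46
Surplus = Qs - Qd = 46 - 33 = 13

13


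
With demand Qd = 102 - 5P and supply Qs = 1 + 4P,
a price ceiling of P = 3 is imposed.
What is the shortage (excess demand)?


At P = 3:
Qd = 102 - 5*3 = 87
Qs = 1 + 4*3 = 13
Shortage = Qd - Qs = 87 - 13 = 74

74


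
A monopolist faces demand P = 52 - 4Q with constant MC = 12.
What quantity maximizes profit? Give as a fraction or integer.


TR = P*Q = (52 - 4Q)Q = 52Q - 4Q^2
MR = dTR/dQ = 52 - 8Q
Set MR = MC:
52 - 8Q = 12
40 = 8Q
Q* = 40/8 = 5

5


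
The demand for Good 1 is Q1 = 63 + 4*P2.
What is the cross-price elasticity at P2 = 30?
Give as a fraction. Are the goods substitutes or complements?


dQ1/dP2 = 4
At P2 = 30: Q1 = 63 + 4*30 = 183
Exy = (dQ1/dP2)(P2/Q1) = 4 * 30 / 183 = 40/61
Since Exy > 0, the goods are substitutes.

40/61 (substitutes)


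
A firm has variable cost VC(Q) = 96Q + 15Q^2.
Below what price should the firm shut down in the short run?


AVC(Q) = VC(Q)/Q = 96 + 15Q
AVC is increasing in Q, so minimum AVC is at Q -> 0+.
Min AVC = 96
The firm should shut down if P < 96.

96


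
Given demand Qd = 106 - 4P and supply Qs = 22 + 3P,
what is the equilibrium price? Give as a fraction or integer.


At equilibrium, Qd = Qs.
106 - 4P = 22 + 3P
106 - 22 = 4P + 3P
84 = 7P
P* = 84/7 = 12

12


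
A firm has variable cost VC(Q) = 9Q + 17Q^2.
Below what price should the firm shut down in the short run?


AVC(Q) = VC(Q)/Q = 9 + 17Q
AVC is increasing in Q, so minimum AVC is at Q -> 0+.
Min AVC = 9
The firm should shut down if P < 9.

9


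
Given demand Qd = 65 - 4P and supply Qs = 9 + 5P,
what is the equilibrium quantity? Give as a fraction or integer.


First find equilibrium price:
65 - 4P = 9 + 5P
P* = 56/9 = 56/9
Then substitute into demand:
Q* = 65 - 4 * 56/9 = 361/9

361/9


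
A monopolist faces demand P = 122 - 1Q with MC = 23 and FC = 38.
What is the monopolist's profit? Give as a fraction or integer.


MR = MC: 122 - 2Q = 23
Q* = 99/2
P* = 122 - 1*99/2 = 145/2
Profit = (P* - MC)*Q* - FC
= (145/2 - 23)*99/2 - 38
= 99/2*99/2 - 38
= 9801/4 - 38 = 9649/4

9649/4


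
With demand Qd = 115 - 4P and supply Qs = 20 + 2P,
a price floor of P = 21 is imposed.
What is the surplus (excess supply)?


At P = 21:
Qd = 115 - 4*21 = 31
Qs = 20 + 2*21 = 62
Surplus = Qs - Qd = 62 - 31 = 31

31


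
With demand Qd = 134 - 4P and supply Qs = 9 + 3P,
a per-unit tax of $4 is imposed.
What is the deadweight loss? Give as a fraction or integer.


Pre-tax equilibrium quantity: Q* = 438/7
Post-tax equilibrium quantity: Q_tax = 390/7
Reduction in quantity: Q* - Q_tax = 48/7
DWL = (1/2) * tax * (Q* - Q_tax)
DWL = (1/2) * 4 * 48/7 = 96/7

96/7


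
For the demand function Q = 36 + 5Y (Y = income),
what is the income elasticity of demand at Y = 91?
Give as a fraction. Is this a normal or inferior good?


dQ/dY = 5
At Y = 91: Q = 36 + 5*91 = 491
Ey = (dQ/dY)(Y/Q) = 5 * 91 / 491 = 455/491
Since Ey > 0, this is a normal good.

455/491 (normal good)


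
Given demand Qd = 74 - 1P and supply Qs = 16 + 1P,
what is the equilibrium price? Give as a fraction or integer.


At equilibrium, Qd = Qs.
74 - 1P = 16 + 1P
74 - 16 = 1P + 1P
58 = 2P
P* = 58/2 = 29

29


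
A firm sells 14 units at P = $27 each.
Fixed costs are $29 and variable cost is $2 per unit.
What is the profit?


Total Revenue = P * Q = 27 * 14 = $378
Total Cost = FC + VC*Q = 29 + 2*14 = $57
Profit = TR - TC = 378 - 57 = $321

$321


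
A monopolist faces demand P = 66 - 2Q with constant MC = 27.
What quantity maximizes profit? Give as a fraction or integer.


TR = P*Q = (66 - 2Q)Q = 66Q - 2Q^2
MR = dTR/dQ = 66 - 4Q
Set MR = MC:
66 - 4Q = 27
39 = 4Q
Q* = 39/4 = 39/4

39/4


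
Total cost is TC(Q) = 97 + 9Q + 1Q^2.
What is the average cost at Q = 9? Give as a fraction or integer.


TC(9) = 97 + 9*9 + 1*9^2
TC(9) = 97 + 81 + 81 = 259
AC = TC/Q = 259/9 = 259/9

259/9


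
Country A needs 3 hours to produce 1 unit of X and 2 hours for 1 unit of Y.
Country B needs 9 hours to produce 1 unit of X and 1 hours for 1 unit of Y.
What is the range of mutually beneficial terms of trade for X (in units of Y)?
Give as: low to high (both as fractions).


Opportunity cost of X for Country A = hours_X / hours_Y = 3/2 = 3/2 units of Y
Opportunity cost of X for Country B = hours_X / hours_Y = 9/1 = 9 units of Y
Terms of trade must be between the two opportunity costs.
Range: 3/2 to 9

3/2 to 9


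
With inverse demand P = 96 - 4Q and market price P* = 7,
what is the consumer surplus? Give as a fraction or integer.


Maximum willingness to pay (at Q=0): P_max = 96
Quantity demanded at P* = 7:
Q* = (96 - 7)/4 = 89/4
CS = (1/2) * Q* * (P_max - P*)
CS = (1/2) * 89/4 * (96 - 7)
CS = (1/2) * 89/4 * 89 = 7921/8

7921/8


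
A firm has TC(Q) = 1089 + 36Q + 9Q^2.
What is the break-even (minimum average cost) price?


AC(Q) = 1089/Q + 36 + 9Q
To minimize: dAC/dQ = -1089/Q^2 + 9 = 0
Q^2 = 1089/9 = 121
Q* = 11
Min AC = 1089/11 + 36 + 9*11
Min AC = 99 + 36 + 99 = 234

234


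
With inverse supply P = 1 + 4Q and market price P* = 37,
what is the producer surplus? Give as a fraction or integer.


Minimum supply price (at Q=0): P_min = 1
Quantity supplied at P* = 37:
Q* = (37 - 1)/4 = 9
PS = (1/2) * Q* * (P* - P_min)
PS = (1/2) * 9 * (37 - 1)
PS = (1/2) * 9 * 36 = 162

162


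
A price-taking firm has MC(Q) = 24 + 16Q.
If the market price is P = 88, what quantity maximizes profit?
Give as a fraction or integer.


In perfect competition, profit is maximized where P = MC.
88 = 24 + 16Q
64 = 16Q
Q* = 64/16 = 4

4


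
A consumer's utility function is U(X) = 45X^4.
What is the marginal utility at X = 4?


MU = dU/dX = 45*4*X^(4-1)
MU = 180*X^3
At X = 4:
MU = 180 * 4^3
MU = 180 * 64 = 11520

11520


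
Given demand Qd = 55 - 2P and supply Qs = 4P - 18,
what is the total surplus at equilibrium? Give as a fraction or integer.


Find equilibrium: 55 - 2P = 4P - 18
55 + 18 = 6P
P* = 73/6 = 73/6
Q* = 4*73/6 - 18 = 92/3
Inverse demand: P = 55/2 - Q/2, so P_max = 55/2
Inverse supply: P = 9/2 + Q/4, so P_min = 9/2
CS = (1/2) * 92/3 * (55/2 - 73/6) = 2116/9
PS = (1/2) * 92/3 * (73/6 - 9/2) = 1058/9
TS = CS + PS = 2116/9 + 1058/9 = 1058/3

1058/3


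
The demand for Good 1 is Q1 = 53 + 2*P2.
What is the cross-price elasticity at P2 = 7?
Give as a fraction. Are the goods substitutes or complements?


dQ1/dP2 = 2
At P2 = 7: Q1 = 53 + 2*7 = 67
Exy = (dQ1/dP2)(P2/Q1) = 2 * 7 / 67 = 14/67
Since Exy > 0, the goods are substitutes.

14/67 (substitutes)


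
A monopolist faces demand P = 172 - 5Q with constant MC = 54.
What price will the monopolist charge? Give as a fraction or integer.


MR = 172 - 10Q
Set MR = MC: 172 - 10Q = 54
Q* = 59/5
Substitute into demand:
P* = 172 - 5*59/5 = 113

113


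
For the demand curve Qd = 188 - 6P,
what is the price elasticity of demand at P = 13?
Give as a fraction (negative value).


dQ/dP = -6
At P = 13: Q = 188 - 6*13 = 110
E = (dQ/dP)(P/Q) = (-6)(13/110) = -39/55

-39/55


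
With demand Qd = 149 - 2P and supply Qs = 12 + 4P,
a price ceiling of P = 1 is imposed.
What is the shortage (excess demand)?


At P = 1:
Qd = 149 - 2*1 = 147
Qs = 12 + 4*1 = 16
Shortage = Qd - Qs = 147 - 16 = 131

131


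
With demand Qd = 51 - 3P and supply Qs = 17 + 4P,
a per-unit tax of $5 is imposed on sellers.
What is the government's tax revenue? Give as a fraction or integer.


With tax on sellers, new supply: Qs' = 17 + 4(P - 5)
= 4P - 3
New equilibrium quantity:
Q_new = 195/7
Tax revenue = tax * Q_new = 5 * 195/7 = 975/7

975/7


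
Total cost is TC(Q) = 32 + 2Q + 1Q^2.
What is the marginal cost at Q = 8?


MC = dTC/dQ = 2 + 2*1*Q
At Q = 8:
MC = 2 + 2*8
MC = 2 + 16 = 18

18


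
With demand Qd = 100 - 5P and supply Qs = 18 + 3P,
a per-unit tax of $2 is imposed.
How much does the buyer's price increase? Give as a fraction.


With a per-unit tax, the buyer's price increase depends on relative slopes.
Supply slope: d = 3, Demand slope: b = 5
Buyer's price increase = d * tax / (b + d)
= 3 * 2 / (5 + 3)
= 6 / 8 = 3/4

3/4


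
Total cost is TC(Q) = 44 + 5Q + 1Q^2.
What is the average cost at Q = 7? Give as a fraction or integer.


TC(7) = 44 + 5*7 + 1*7^2
TC(7) = 44 + 35 + 49 = 128
AC = TC/Q = 128/7 = 128/7

128/7


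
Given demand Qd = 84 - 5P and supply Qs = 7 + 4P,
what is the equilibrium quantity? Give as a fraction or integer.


First find equilibrium price:
84 - 5P = 7 + 4P
P* = 77/9 = 77/9
Then substitute into demand:
Q* = 84 - 5 * 77/9 = 371/9

371/9


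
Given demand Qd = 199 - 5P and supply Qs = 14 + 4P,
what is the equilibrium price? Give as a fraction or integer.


At equilibrium, Qd = Qs.
199 - 5P = 14 + 4P
199 - 14 = 5P + 4P
185 = 9P
P* = 185/9 = 185/9

185/9


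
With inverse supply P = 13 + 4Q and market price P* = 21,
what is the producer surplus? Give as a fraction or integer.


Minimum supply price (at Q=0): P_min = 13
Quantity supplied at P* = 21:
Q* = (21 - 13)/4 = 2
PS = (1/2) * Q* * (P* - P_min)
PS = (1/2) * 2 * (21 - 13)
PS = (1/2) * 2 * 8 = 8

8


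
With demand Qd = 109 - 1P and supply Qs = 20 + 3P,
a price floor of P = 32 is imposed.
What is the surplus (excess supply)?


At P = 32:
Qd = 109 - 1*32 = 77
Qs = 20 + 3*32 = 116
Surplus = Qs - Qd = 116 - 77 = 39

39


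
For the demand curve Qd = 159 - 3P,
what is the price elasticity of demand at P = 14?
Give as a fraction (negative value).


dQ/dP = -3
At P = 14: Q = 159 - 3*14 = 117
E = (dQ/dP)(P/Q) = (-3)(14/117) = -14/39

-14/39


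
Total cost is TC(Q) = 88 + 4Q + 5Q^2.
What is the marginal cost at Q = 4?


MC = dTC/dQ = 4 + 2*5*Q
At Q = 4:
MC = 4 + 10*4
MC = 4 + 40 = 44

44


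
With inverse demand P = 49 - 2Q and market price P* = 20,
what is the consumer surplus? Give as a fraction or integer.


Maximum willingness to pay (at Q=0): P_max = 49
Quantity demanded at P* = 20:
Q* = (49 - 20)/2 = 29/2
CS = (1/2) * Q* * (P_max - P*)
CS = (1/2) * 29/2 * (49 - 20)
CS = (1/2) * 29/2 * 29 = 841/4

841/4


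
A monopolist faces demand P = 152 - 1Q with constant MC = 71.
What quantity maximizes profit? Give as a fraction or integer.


TR = P*Q = (152 - 1Q)Q = 152Q - 1Q^2
MR = dTR/dQ = 152 - 2Q
Set MR = MC:
152 - 2Q = 71
81 = 2Q
Q* = 81/2 = 81/2

81/2


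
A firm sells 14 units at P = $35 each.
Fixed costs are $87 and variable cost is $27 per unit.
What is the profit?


Total Revenue = P * Q = 35 * 14 = $490
Total Cost = FC + VC*Q = 87 + 27*14 = $465
Profit = TR - TC = 490 - 465 = $25

$25


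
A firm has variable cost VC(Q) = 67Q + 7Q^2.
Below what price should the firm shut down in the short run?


AVC(Q) = VC(Q)/Q = 67 + 7Q
AVC is increasing in Q, so minimum AVC is at Q -> 0+.
Min AVC = 67
The firm should shut down if P < 67.

67


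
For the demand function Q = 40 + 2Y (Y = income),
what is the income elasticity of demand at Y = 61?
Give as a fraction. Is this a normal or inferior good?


dQ/dY = 2
At Y = 61: Q = 40 + 2*61 = 162
Ey = (dQ/dY)(Y/Q) = 2 * 61 / 162 = 61/81
Since Ey > 0, this is a normal good.

61/81 (normal good)


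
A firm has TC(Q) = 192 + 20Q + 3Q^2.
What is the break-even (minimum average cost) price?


AC(Q) = 192/Q + 20 + 3Q
To minimize: dAC/dQ = -192/Q^2 + 3 = 0
Q^2 = 192/3 = 64
Q* = 8
Min AC = 192/8 + 20 + 3*8
Min AC = 24 + 20 + 24 = 68

68


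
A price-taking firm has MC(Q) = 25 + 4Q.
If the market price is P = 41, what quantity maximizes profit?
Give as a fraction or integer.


In perfect competition, profit is maximized where P = MC.
41 = 25 + 4Q
16 = 4Q
Q* = 16/4 = 4

4


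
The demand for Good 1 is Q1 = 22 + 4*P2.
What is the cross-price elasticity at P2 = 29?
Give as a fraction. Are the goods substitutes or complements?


dQ1/dP2 = 4
At P2 = 29: Q1 = 22 + 4*29 = 138
Exy = (dQ1/dP2)(P2/Q1) = 4 * 29 / 138 = 58/69
Since Exy > 0, the goods are substitutes.

58/69 (substitutes)


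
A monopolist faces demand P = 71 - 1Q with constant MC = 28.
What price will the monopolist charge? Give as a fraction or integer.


MR = 71 - 2Q
Set MR = MC: 71 - 2Q = 28
Q* = 43/2
Substitute into demand:
P* = 71 - 1*43/2 = 99/2

99/2


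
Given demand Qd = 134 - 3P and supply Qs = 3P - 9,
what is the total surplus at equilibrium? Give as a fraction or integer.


Find equilibrium: 134 - 3P = 3P - 9
134 + 9 = 6P
P* = 143/6 = 143/6
Q* = 3*143/6 - 9 = 125/2
Inverse demand: P = 134/3 - Q/3, so P_max = 134/3
Inverse supply: P = 3 + Q/3, so P_min = 3
CS = (1/2) * 125/2 * (134/3 - 143/6) = 15625/24
PS = (1/2) * 125/2 * (143/6 - 3) = 15625/24
TS = CS + PS = 15625/24 + 15625/24 = 15625/12

15625/12


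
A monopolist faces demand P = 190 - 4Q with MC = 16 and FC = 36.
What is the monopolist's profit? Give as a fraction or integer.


MR = MC: 190 - 8Q = 16
Q* = 87/4
P* = 190 - 4*87/4 = 103
Profit = (P* - MC)*Q* - FC
= (103 - 16)*87/4 - 36
= 87*87/4 - 36
= 7569/4 - 36 = 7425/4

7425/4


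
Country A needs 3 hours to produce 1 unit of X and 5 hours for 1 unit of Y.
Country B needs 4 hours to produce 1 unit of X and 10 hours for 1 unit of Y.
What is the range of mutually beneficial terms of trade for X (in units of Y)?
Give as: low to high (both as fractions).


Opportunity cost of X for Country A = hours_X / hours_Y = 3/5 = 3/5 units of Y
Opportunity cost of X for Country B = hours_X / hours_Y = 4/10 = 2/5 units of Y
Terms of trade must be between the two opportunity costs.
Range: 2/5 to 3/5

2/5 to 3/5


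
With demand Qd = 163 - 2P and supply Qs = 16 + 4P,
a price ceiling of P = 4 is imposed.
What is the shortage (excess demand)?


At P = 4:
Qd = 163 - 2*4 = 155
Qs = 16 + 4*4 = 32
Shortage = Qd - Qs = 155 - 32 = 123

123


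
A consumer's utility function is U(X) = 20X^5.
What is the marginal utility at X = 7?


MU = dU/dX = 20*5*X^(5-1)
MU = 100*X^4
At X = 7:
MU = 100 * 7^4
MU = 100 * 2401 = 240100

240100


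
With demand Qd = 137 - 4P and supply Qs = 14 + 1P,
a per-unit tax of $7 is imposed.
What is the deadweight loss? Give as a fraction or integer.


Pre-tax equilibrium quantity: Q* = 193/5
Post-tax equilibrium quantity: Q_tax = 33
Reduction in quantity: Q* - Q_tax = 28/5
DWL = (1/2) * tax * (Q* - Q_tax)
DWL = (1/2) * 7 * 28/5 = 98/5

98/5


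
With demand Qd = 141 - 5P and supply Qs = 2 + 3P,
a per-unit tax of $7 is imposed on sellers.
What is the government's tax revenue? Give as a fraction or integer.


With tax on sellers, new supply: Qs' = 2 + 3(P - 7)
= 3P - 19
New equilibrium quantity:
Q_new = 41
Tax revenue = tax * Q_new = 7 * 41 = 287

287


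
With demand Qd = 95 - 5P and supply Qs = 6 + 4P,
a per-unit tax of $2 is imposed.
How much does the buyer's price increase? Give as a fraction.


With a per-unit tax, the buyer's price increase depends on relative slopes.
Supply slope: d = 4, Demand slope: b = 5
Buyer's price increase = d * tax / (b + d)
= 4 * 2 / (5 + 4)
= 8 / 9 = 8/9

8/9


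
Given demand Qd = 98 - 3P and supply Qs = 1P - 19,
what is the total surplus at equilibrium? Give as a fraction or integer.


Find equilibrium: 98 - 3P = 1P - 19
98 + 19 = 4P
P* = 117/4 = 117/4
Q* = 1*117/4 - 19 = 41/4
Inverse demand: P = 98/3 - Q/3, so P_max = 98/3
Inverse supply: P = 19 + Q/1, so P_min = 19
CS = (1/2) * 41/4 * (98/3 - 117/4) = 1681/96
PS = (1/2) * 41/4 * (117/4 - 19) = 1681/32
TS = CS + PS = 1681/96 + 1681/32 = 1681/24

1681/24


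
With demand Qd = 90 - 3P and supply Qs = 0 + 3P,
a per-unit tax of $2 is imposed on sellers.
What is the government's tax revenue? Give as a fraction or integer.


With tax on sellers, new supply: Qs' = 0 + 3(P - 2)
= 3P - 6
New equilibrium quantity:
Q_new = 42
Tax revenue = tax * Q_new = 2 * 42 = 84

84


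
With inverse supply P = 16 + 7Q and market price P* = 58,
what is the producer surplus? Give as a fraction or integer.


Minimum supply price (at Q=0): P_min = 16
Quantity supplied at P* = 58:
Q* = (58 - 16)/7 = 6
PS = (1/2) * Q* * (P* - P_min)
PS = (1/2) * 6 * (58 - 16)
PS = (1/2) * 6 * 42 = 126

126


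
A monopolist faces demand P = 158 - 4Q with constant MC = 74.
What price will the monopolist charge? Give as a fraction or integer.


MR = 158 - 8Q
Set MR = MC: 158 - 8Q = 74
Q* = 21/2
Substitute into demand:
P* = 158 - 4*21/2 = 116

116


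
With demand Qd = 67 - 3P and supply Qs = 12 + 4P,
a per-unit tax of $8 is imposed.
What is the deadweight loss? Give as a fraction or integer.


Pre-tax equilibrium quantity: Q* = 304/7
Post-tax equilibrium quantity: Q_tax = 208/7
Reduction in quantity: Q* - Q_tax = 96/7
DWL = (1/2) * tax * (Q* - Q_tax)
DWL = (1/2) * 8 * 96/7 = 384/7

384/7


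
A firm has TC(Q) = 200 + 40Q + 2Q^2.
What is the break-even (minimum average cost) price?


AC(Q) = 200/Q + 40 + 2Q
To minimize: dAC/dQ = -200/Q^2 + 2 = 0
Q^2 = 200/2 = 100
Q* = 10
Min AC = 200/10 + 40 + 2*10
Min AC = 20 + 40 + 20 = 80

80


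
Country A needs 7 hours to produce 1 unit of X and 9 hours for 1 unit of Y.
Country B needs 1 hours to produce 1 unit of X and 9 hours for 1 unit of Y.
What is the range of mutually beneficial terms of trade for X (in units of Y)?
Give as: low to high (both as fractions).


Opportunity cost of X for Country A = hours_X / hours_Y = 7/9 = 7/9 units of Y
Opportunity cost of X for Country B = hours_X / hours_Y = 1/9 = 1/9 units of Y
Terms of trade must be between the two opportunity costs.
Range: 1/9 to 7/9

1/9 to 7/9


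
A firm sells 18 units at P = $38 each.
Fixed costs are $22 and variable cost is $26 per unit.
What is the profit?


Total Revenue = P * Q = 38 * 18 = $684
Total Cost = FC + VC*Q = 22 + 26*18 = $490
Profit = TR - TC = 684 - 490 = $194

$194


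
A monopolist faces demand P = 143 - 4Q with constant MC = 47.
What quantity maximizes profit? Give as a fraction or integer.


TR = P*Q = (143 - 4Q)Q = 143Q - 4Q^2
MR = dTR/dQ = 143 - 8Q
Set MR = MC:
143 - 8Q = 47
96 = 8Q
Q* = 96/8 = 12

12


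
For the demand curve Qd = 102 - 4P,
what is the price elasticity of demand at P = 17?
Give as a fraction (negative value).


dQ/dP = -4
At P = 17: Q = 102 - 4*17 = 34
E = (dQ/dP)(P/Q) = (-4)(17/34) = -2

-2


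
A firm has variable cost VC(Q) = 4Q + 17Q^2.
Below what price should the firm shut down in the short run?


AVC(Q) = VC(Q)/Q = 4 + 17Q
AVC is increasing in Q, so minimum AVC is at Q -> 0+.
Min AVC = 4
The firm should shut down if P < 4.

4


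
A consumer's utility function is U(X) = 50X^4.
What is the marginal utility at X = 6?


MU = dU/dX = 50*4*X^(4-1)
MU = 200*X^3
At X = 6:
MU = 200 * 6^3
MU = 200 * 216 = 43200

43200


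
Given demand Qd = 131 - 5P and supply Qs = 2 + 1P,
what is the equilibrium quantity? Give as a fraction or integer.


First find equilibrium price:
131 - 5P = 2 + 1P
P* = 129/6 = 43/2
Then substitute into demand:
Q* = 131 - 5 * 43/2 = 47/2

47/2


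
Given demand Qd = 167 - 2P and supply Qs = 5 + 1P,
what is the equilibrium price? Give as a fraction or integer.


At equilibrium, Qd = Qs.
167 - 2P = 5 + 1P
167 - 5 = 2P + 1P
162 = 3P
P* = 162/3 = 54

54


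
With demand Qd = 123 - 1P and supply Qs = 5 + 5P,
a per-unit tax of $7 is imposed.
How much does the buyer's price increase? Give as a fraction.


With a per-unit tax, the buyer's price increase depends on relative slopes.
Supply slope: d = 5, Demand slope: b = 1
Buyer's price increase = d * tax / (b + d)
= 5 * 7 / (1 + 5)
= 35 / 6 = 35/6

35/6


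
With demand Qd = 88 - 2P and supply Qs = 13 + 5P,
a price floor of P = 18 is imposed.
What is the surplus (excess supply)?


At P = 18:
Qd = 88 - 2*18 = 52
Qs = 13 + 5*18 = 103
Surplus = Qs - Qd = 103 - 52 = 51

51


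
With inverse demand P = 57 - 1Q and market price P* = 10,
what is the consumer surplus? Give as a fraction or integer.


Maximum willingness to pay (at Q=0): P_max = 57
Quantity demanded at P* = 10:
Q* = (57 - 10)/1 = 47
CS = (1/2) * Q* * (P_max - P*)
CS = (1/2) * 47 * (57 - 10)
CS = (1/2) * 47 * 47 = 2209/2

2209/2


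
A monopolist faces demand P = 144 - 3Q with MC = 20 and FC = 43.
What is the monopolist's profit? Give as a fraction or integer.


MR = MC: 144 - 6Q = 20
Q* = 62/3
P* = 144 - 3*62/3 = 82
Profit = (P* - MC)*Q* - FC
= (82 - 20)*62/3 - 43
= 62*62/3 - 43
= 3844/3 - 43 = 3715/3

3715/3


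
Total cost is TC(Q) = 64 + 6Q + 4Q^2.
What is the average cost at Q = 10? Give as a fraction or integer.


TC(10) = 64 + 6*10 + 4*10^2
TC(10) = 64 + 60 + 400 = 524
AC = TC/Q = 524/10 = 262/5

262/5


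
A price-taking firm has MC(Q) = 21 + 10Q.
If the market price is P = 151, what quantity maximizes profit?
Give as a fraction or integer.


In perfect competition, profit is maximized where P = MC.
151 = 21 + 10Q
130 = 10Q
Q* = 130/10 = 13

13


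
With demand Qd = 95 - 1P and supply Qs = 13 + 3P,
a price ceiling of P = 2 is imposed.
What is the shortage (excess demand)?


At P = 2:
Qd = 95 - 1*2 = 93
Qs = 13 + 3*2 = 19
Shortage = Qd - Qs = 93 - 19 = 74

74


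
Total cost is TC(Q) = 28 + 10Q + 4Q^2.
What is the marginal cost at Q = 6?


MC = dTC/dQ = 10 + 2*4*Q
At Q = 6:
MC = 10 + 8*6
MC = 10 + 48 = 58

58


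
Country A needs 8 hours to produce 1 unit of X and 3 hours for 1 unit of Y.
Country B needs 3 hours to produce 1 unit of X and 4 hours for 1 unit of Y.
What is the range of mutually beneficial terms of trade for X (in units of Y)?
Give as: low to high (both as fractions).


Opportunity cost of X for Country A = hours_X / hours_Y = 8/3 = 8/3 units of Y
Opportunity cost of X for Country B = hours_X / hours_Y = 3/4 = 3/4 units of Y
Terms of trade must be between the two opportunity costs.
Range: 3/4 to 8/3

3/4 to 8/3


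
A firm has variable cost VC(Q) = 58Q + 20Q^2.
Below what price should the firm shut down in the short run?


AVC(Q) = VC(Q)/Q = 58 + 20Q
AVC is increasing in Q, so minimum AVC is at Q -> 0+.
Min AVC = 58
The firm should shut down if P < 58.

58


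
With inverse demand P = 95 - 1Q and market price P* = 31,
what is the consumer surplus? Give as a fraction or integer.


Maximum willingness to pay (at Q=0): P_max = 95
Quantity demanded at P* = 31:
Q* = (95 - 31)/1 = 64
CS = (1/2) * Q* * (P_max - P*)
CS = (1/2) * 64 * (95 - 31)
CS = (1/2) * 64 * 64 = 2048

2048


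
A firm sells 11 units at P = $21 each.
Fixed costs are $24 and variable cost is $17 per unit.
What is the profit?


Total Revenue = P * Q = 21 * 11 = $231
Total Cost = FC + VC*Q = 24 + 17*11 = $211
Profit = TR - TC = 231 - 211 = $20

$20


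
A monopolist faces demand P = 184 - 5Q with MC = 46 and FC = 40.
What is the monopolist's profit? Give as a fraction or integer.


MR = MC: 184 - 10Q = 46
Q* = 69/5
P* = 184 - 5*69/5 = 115
Profit = (P* - MC)*Q* - FC
= (115 - 46)*69/5 - 40
= 69*69/5 - 40
= 4761/5 - 40 = 4561/5

4561/5


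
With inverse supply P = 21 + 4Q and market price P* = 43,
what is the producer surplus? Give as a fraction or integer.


Minimum supply price (at Q=0): P_min = 21
Quantity supplied at P* = 43:
Q* = (43 - 21)/4 = 11/2
PS = (1/2) * Q* * (P* - P_min)
PS = (1/2) * 11/2 * (43 - 21)
PS = (1/2) * 11/2 * 22 = 121/2

121/2


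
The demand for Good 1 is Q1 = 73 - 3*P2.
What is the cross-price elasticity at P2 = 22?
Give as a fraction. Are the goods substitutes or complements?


dQ1/dP2 = -3
At P2 = 22: Q1 = 73 - 3*22 = 7
Exy = (dQ1/dP2)(P2/Q1) = -3 * 22 / 7 = -66/7
Since Exy < 0, the goods are complements.

-66/7 (complements)


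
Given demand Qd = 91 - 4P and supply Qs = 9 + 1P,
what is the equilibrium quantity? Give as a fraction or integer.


First find equilibrium price:
91 - 4P = 9 + 1P
P* = 82/5 = 82/5
Then substitute into demand:
Q* = 91 - 4 * 82/5 = 127/5

127/5


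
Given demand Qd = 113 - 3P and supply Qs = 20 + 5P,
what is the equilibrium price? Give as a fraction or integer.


At equilibrium, Qd = Qs.
113 - 3P = 20 + 5P
113 - 20 = 3P + 5P
93 = 8P
P* = 93/8 = 93/8

93/8


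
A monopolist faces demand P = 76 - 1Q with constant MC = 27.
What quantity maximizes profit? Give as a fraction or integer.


TR = P*Q = (76 - 1Q)Q = 76Q - 1Q^2
MR = dTR/dQ = 76 - 2Q
Set MR = MC:
76 - 2Q = 27
49 = 2Q
Q* = 49/2 = 49/2

49/2


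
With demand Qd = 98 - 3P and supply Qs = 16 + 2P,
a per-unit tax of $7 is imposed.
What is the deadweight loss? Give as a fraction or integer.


Pre-tax equilibrium quantity: Q* = 244/5
Post-tax equilibrium quantity: Q_tax = 202/5
Reduction in quantity: Q* - Q_tax = 42/5
DWL = (1/2) * tax * (Q* - Q_tax)
DWL = (1/2) * 7 * 42/5 = 147/5

147/5


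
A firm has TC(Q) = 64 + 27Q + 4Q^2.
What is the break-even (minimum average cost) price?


AC(Q) = 64/Q + 27 + 4Q
To minimize: dAC/dQ = -64/Q^2 + 4 = 0
Q^2 = 64/4 = 16
Q* = 4
Min AC = 64/4 + 27 + 4*4
Min AC = 16 + 27 + 16 = 59

59


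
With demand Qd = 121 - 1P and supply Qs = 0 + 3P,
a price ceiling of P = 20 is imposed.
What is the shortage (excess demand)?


At P = 20:
Qd = 121 - 1*20 = 101
Qs = 0 + 3*20 = 60
Shortage = Qd - Qs = 101 - 60 = 41

41


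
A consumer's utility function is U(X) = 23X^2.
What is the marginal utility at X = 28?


MU = dU/dX = 23*2*X^(2-1)
MU = 46*X^1
At X = 28:
MU = 46 * 28^1
MU = 46 * 28 = 1288

1288


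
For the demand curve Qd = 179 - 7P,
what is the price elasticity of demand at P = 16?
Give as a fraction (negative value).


dQ/dP = -7
At P = 16: Q = 179 - 7*16 = 67
E = (dQ/dP)(P/Q) = (-7)(16/67) = -112/67

-112/67


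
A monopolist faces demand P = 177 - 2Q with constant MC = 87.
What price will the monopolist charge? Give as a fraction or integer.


MR = 177 - 4Q
Set MR = MC: 177 - 4Q = 87
Q* = 45/2
Substitute into demand:
P* = 177 - 2*45/2 = 132

132


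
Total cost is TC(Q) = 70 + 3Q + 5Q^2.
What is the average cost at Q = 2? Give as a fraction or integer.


TC(2) = 70 + 3*2 + 5*2^2
TC(2) = 70 + 6 + 20 = 96
AC = TC/Q = 96/2 = 48

48


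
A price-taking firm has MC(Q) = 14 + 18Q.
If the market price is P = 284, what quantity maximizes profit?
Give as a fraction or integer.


In perfect competition, profit is maximized where P = MC.
284 = 14 + 18Q
270 = 18Q
Q* = 270/18 = 15

15


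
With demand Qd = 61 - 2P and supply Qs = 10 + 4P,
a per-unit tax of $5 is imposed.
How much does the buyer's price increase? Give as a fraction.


With a per-unit tax, the buyer's price increase depends on relative slopes.
Supply slope: d = 4, Demand slope: b = 2
Buyer's price increase = d * tax / (b + d)
= 4 * 5 / (2 + 4)
= 20 / 6 = 10/3

10/3


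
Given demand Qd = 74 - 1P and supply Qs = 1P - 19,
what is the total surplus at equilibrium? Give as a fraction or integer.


Find equilibrium: 74 - 1P = 1P - 19
74 + 19 = 2P
P* = 93/2 = 93/2
Q* = 1*93/2 - 19 = 55/2
Inverse demand: P = 74 - Q/1, so P_max = 74
Inverse supply: P = 19 + Q/1, so P_min = 19
CS = (1/2) * 55/2 * (74 - 93/2) = 3025/8
PS = (1/2) * 55/2 * (93/2 - 19) = 3025/8
TS = CS + PS = 3025/8 + 3025/8 = 3025/4

3025/4


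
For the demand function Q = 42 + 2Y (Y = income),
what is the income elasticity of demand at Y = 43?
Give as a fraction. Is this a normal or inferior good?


dQ/dY = 2
At Y = 43: Q = 42 + 2*43 = 128
Ey = (dQ/dY)(Y/Q) = 2 * 43 / 128 = 43/64
Since Ey > 0, this is a normal good.

43/64 (normal good)


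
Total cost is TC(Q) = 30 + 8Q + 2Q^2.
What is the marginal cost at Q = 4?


MC = dTC/dQ = 8 + 2*2*Q
At Q = 4:
MC = 8 + 4*4
MC = 8 + 16 = 24

24


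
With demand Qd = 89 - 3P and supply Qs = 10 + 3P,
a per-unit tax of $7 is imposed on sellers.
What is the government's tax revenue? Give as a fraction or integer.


With tax on sellers, new supply: Qs' = 10 + 3(P - 7)
= 3P - 11
New equilibrium quantity:
Q_new = 39
Tax revenue = tax * Q_new = 7 * 39 = 273

273


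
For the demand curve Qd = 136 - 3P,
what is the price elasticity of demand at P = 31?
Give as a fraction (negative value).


dQ/dP = -3
At P = 31: Q = 136 - 3*31 = 43
E = (dQ/dP)(P/Q) = (-3)(31/43) = -93/43

-93/43


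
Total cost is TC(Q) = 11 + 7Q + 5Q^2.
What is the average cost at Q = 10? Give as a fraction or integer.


TC(10) = 11 + 7*10 + 5*10^2
TC(10) = 11 + 70 + 500 = 581
AC = TC/Q = 581/10 = 581/10

581/10


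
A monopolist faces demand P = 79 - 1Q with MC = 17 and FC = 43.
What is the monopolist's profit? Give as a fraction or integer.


MR = MC: 79 - 2Q = 17
Q* = 31
P* = 79 - 1*31 = 48
Profit = (P* - MC)*Q* - FC
= (48 - 17)*31 - 43
= 31*31 - 43
= 961 - 43 = 918

918


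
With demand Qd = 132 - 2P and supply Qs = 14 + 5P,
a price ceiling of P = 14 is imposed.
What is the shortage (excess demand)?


At P = 14:
Qd = 132 - 2*14 = 104
Qs = 14 + 5*14 = 84
Shortage = Qd - Qs = 104 - 84 = 20

20


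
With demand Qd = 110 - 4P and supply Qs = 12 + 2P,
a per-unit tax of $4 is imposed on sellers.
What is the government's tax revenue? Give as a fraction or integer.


With tax on sellers, new supply: Qs' = 12 + 2(P - 4)
= 4 + 2P
New equilibrium quantity:
Q_new = 118/3
Tax revenue = tax * Q_new = 4 * 118/3 = 472/3

472/3


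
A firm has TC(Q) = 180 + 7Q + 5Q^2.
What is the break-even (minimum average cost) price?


AC(Q) = 180/Q + 7 + 5Q
To minimize: dAC/dQ = -180/Q^2 + 5 = 0
Q^2 = 180/5 = 36
Q* = 6
Min AC = 180/6 + 7 + 5*6
Min AC = 30 + 7 + 30 = 67

67


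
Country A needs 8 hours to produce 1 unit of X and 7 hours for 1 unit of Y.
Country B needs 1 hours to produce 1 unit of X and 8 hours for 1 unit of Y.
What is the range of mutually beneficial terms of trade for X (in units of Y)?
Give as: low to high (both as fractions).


Opportunity cost of X for Country A = hours_X / hours_Y = 8/7 = 8/7 units of Y
Opportunity cost of X for Country B = hours_X / hours_Y = 1/8 = 1/8 units of Y
Terms of trade must be between the two opportunity costs.
Range: 1/8 to 8/7

1/8 to 8/7


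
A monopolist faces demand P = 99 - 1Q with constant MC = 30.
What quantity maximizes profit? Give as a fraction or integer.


TR = P*Q = (99 - 1Q)Q = 99Q - 1Q^2
MR = dTR/dQ = 99 - 2Q
Set MR = MC:
99 - 2Q = 30
69 = 2Q
Q* = 69/2 = 69/2

69/2


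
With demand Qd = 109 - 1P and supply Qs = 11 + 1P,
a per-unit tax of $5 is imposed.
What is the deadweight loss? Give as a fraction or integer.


Pre-tax equilibrium quantity: Q* = 60
Post-tax equilibrium quantity: Q_tax = 115/2
Reduction in quantity: Q* - Q_tax = 5/2
DWL = (1/2) * tax * (Q* - Q_tax)
DWL = (1/2) * 5 * 5/2 = 25/4

25/4


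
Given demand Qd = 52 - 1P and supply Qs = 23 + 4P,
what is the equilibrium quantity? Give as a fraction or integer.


First find equilibrium price:
52 - 1P = 23 + 4P
P* = 29/5 = 29/5
Then substitute into demand:
Q* = 52 - 1 * 29/5 = 231/5

231/5


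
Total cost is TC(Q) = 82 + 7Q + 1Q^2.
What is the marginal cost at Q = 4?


MC = dTC/dQ = 7 + 2*1*Q
At Q = 4:
MC = 7 + 2*4
MC = 7 + 8 = 15

15


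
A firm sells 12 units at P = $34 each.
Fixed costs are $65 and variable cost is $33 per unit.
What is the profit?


Total Revenue = P * Q = 34 * 12 = $408
Total Cost = FC + VC*Q = 65 + 33*12 = $461
Profit = TR - TC = 408 - 461 = $-53

$-53


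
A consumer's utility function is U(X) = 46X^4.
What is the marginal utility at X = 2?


MU = dU/dX = 46*4*X^(4-1)
MU = 184*X^3
At X = 2:
MU = 184 * 2^3
MU = 184 * 8 = 1472

1472


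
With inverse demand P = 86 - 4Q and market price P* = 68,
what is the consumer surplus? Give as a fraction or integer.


Maximum willingness to pay (at Q=0): P_max = 86
Quantity demanded at P* = 68:
Q* = (86 - 68)/4 = 9/2
CS = (1/2) * Q* * (P_max - P*)
CS = (1/2) * 9/2 * (86 - 68)
CS = (1/2) * 9/2 * 18 = 81/2

81/2


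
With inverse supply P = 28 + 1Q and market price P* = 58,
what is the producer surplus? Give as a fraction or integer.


Minimum supply price (at Q=0): P_min = 28
Quantity supplied at P* = 58:
Q* = (58 - 28)/1 = 30
PS = (1/2) * Q* * (P* - P_min)
PS = (1/2) * 30 * (58 - 28)
PS = (1/2) * 30 * 30 = 450

450


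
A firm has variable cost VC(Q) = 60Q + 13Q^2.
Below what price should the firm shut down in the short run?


AVC(Q) = VC(Q)/Q = 60 + 13Q
AVC is increasing in Q, so minimum AVC is at Q -> 0+.
Min AVC = 60
The firm should shut down if P < 60.

60


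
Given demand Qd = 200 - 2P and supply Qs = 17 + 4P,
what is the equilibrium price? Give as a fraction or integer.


At equilibrium, Qd = Qs.
200 - 2P = 17 + 4P
200 - 17 = 2P + 4P
183 = 6P
P* = 183/6 = 61/2

61/2


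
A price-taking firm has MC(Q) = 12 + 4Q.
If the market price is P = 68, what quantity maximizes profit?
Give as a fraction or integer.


In perfect competition, profit is maximized where P = MC.
68 = 12 + 4Q
56 = 4Q
Q* = 56/4 = 14

14


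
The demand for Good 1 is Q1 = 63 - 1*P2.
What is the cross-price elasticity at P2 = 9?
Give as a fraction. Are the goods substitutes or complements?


dQ1/dP2 = -1
At P2 = 9: Q1 = 63 - 1*9 = 54
Exy = (dQ1/dP2)(P2/Q1) = -1 * 9 / 54 = -1/6
Since Exy < 0, the goods are complements.

-1/6 (complements)


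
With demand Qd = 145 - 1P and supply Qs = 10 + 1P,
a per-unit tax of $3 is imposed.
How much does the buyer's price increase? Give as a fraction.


With a per-unit tax, the buyer's price increase depends on relative slopes.
Supply slope: d = 1, Demand slope: b = 1
Buyer's price increase = d * tax / (b + d)
= 1 * 3 / (1 + 1)
= 3 / 2 = 3/2

3/2


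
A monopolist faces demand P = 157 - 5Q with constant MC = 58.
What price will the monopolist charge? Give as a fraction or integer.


MR = 157 - 10Q
Set MR = MC: 157 - 10Q = 58
Q* = 99/10
Substitute into demand:
P* = 157 - 5*99/10 = 215/2

215/2


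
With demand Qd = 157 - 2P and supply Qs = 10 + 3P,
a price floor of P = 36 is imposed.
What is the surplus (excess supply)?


At P = 36:
Qd = 157 - 2*36 = 85
Qs = 10 + 3*36 = 118
Surplus = Qs - Qd = 118 - 85 = 33

33


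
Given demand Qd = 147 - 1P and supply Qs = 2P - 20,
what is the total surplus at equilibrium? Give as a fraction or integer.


Find equilibrium: 147 - 1P = 2P - 20
147 + 20 = 3P
P* = 167/3 = 167/3
Q* = 2*167/3 - 20 = 274/3
Inverse demand: P = 147 - Q/1, so P_max = 147
Inverse supply: P = 10 + Q/2, so P_min = 10
CS = (1/2) * 274/3 * (147 - 167/3) = 37538/9
PS = (1/2) * 274/3 * (167/3 - 10) = 18769/9
TS = CS + PS = 37538/9 + 18769/9 = 18769/3

18769/3


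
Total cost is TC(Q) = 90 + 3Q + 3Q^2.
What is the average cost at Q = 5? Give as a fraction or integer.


TC(5) = 90 + 3*5 + 3*5^2
TC(5) = 90 + 15 + 75 = 180
AC = TC/Q = 180/5 = 36

36


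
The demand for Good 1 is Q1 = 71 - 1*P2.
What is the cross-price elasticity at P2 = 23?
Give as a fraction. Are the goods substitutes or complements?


dQ1/dP2 = -1
At P2 = 23: Q1 = 71 - 1*23 = 48
Exy = (dQ1/dP2)(P2/Q1) = -1 * 23 / 48 = -23/48
Since Exy < 0, the goods are complements.

-23/48 (complements)


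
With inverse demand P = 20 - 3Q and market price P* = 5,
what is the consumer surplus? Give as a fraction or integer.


Maximum willingness to pay (at Q=0): P_max = 20
Quantity demanded at P* = 5:
Q* = (20 - 5)/3 = 5
CS = (1/2) * Q* * (P_max - P*)
CS = (1/2) * 5 * (20 - 5)
CS = (1/2) * 5 * 15 = 75/2

75/2


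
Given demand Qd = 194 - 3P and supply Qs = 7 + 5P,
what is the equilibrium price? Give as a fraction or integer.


At equilibrium, Qd = Qs.
194 - 3P = 7 + 5P
194 - 7 = 3P + 5P
187 = 8P
P* = 187/8 = 187/8

187/8


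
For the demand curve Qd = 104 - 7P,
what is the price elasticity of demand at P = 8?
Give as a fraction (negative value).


dQ/dP = -7
At P = 8: Q = 104 - 7*8 = 48
E = (dQ/dP)(P/Q) = (-7)(8/48) = -7/6

-7/6
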